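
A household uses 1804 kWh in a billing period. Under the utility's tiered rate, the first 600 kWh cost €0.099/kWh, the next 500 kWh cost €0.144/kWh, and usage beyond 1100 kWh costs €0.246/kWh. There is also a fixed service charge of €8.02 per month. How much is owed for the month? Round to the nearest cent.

First 600 kWh × €0.099 = €59.40
Next 500 kWh × €0.144 = €72.00
Remaining 704 kWh × €0.246 = €173.18
Energy charge = €304.58; + service €8.02 = €312.60

€312.60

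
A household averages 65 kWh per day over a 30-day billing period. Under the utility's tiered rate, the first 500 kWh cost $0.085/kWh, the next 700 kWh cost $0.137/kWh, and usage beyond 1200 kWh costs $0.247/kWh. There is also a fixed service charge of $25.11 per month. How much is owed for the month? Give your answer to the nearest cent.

Usage = 65 kWh/day × 30 days = 1950 kWh
First 500 kWh × $0.085 = $42.50
Next 700 kWh × $0.137 = $95.90
Remaining 750 kWh × $0.247 = $185.25
Energy charge = $323.65; + service $25.11 = $348.76

$348.76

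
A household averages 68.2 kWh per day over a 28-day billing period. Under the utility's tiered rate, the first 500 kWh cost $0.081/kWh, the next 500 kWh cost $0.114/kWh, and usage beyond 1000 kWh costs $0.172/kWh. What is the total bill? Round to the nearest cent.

Usage = 68.2 kWh/day × 28 days = 1909.6 kWh
First 500 kWh × $0.081 = $40.50
Next 500 kWh × $0.114 = $57.00
Remaining 909.6 kWh × $0.172 = $156.45
Total = $253.95

$253.95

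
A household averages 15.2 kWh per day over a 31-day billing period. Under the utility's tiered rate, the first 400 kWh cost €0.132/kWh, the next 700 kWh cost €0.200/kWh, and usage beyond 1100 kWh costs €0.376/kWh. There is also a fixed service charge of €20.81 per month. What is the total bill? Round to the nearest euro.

€88

Usage = 15.2 kWh/day × 31 days = 471.2 kWh
First 400 kWh × €0.132 = €52.80
Next 71.2 kWh × €0.200 = €14.24
Remaining tier: 0 kWh (not reached)
Energy charge = €67.04; + service €20.81 = €87.85 ≈ €88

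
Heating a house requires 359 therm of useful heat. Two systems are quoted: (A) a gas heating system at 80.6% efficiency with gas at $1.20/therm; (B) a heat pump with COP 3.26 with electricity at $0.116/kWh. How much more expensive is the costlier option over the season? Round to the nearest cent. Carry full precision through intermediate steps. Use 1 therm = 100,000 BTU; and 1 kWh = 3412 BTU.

$160.10

Heat load = 359 therm × 100,000 = 35,900,000 BTU
Gas: input = 35,900,000 / 0.806 = 44,540,943 BTU = 445.4 therm → 445.4 × $1.20 = $534.49
Heat pump: 35,900,000 BTU / 3412 = 10,520 kWh heat; / 3.26 = 3,228 kWh in → × $0.116 = $374.39
Difference = |$534.49 − $374.39| = $160.10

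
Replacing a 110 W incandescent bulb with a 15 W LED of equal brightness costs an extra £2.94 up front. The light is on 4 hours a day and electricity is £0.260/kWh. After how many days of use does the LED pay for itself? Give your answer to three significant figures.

Power saved = 110 − 15 = 95 W
Daily energy saved = 95 W × 4 h = 380 Wh = 0.38 kWh
Daily savings = 0.38 × £0.260 = £0.0988
Payback = £2.94 / £0.0988 per day = 29.76 days

29.8 days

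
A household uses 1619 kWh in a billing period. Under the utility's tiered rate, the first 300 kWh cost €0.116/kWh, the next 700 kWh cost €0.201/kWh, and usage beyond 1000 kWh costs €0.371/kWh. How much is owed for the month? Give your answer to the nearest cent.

First 300 kWh × €0.116 = €34.80
Next 700 kWh × €0.201 = €140.70
Remaining 619 kWh × €0.371 = €229.65
Total = €405.15

€405.15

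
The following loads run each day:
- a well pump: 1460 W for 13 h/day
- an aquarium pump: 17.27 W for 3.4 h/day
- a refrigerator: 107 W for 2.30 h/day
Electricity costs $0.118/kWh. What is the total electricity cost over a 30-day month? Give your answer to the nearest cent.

$68.27

well pump: 1460 W × 13 h × 30 d = 569,400 Wh = 569.4 kWh
aquarium pump: 17.27 W × 3.4 h × 30 d = 1,762 Wh = 1.762 kWh
refrigerator: 107 W × 2.30 h × 30 d = 7,383 Wh = 7.383 kWh
Total energy = 569.4 + 1.762 + 7.383 = 578.5 kWh
Cost = 578.5 kWh × $0.118 = $68.27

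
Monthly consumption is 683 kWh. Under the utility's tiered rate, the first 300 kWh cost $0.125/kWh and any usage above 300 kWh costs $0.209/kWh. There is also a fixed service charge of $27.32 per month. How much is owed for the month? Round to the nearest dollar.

First 300 kWh × $0.125 = $37.50
Remaining 383 kWh × $0.209 = $80.05
Energy charge = $117.55; + service $27.32 = $144.87 ≈ $145

$145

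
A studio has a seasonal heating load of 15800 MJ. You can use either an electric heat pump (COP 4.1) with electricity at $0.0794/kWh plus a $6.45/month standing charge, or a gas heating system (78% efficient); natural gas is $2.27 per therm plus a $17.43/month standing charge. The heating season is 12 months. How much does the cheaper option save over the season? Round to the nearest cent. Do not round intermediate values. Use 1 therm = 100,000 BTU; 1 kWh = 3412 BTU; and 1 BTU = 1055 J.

$482.61

Heat load = 15800 MJ = 15,800,000,000 J / 1055 = 14,976,303 BTU
Gas: input = 14,976,303 / 0.78 = 19,200,389 BTU = 192 therm → 192 × $2.27 = $435.85; + 12 × $17.43 standing = $645.01
Heat pump: 14,976,303 BTU / 3412 = 4,389 kWh heat; / 4.1 = 1,071 kWh in → × $0.0794 = $85.00; + 12 × $6.45 standing = $162.40
Difference = |$645.01 − $162.40| = $482.61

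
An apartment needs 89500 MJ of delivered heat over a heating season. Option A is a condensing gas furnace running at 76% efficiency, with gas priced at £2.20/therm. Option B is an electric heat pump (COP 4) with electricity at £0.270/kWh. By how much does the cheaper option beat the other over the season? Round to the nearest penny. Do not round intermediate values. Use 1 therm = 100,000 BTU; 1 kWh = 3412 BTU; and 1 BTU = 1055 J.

£777.44

Heat load = 89500 MJ = 89,500,000,000 J / 1055 = 84,834,123 BTU
Gas: input = 84,834,123 / 0.76 = 111,623,846 BTU = 1,116 therm → 1,116 × £2.20 = £2,455.72
Heat pump: 84,834,123 BTU / 3412 = 24,860 kWh heat; / 4 = 6,216 kWh in → × £0.270 = £1,678.28
Difference = |£2,455.72 − £1,678.28| = £777.44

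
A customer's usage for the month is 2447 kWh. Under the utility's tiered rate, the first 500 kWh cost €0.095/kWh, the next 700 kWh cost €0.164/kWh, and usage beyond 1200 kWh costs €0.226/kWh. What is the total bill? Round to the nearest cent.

€444.12

First 500 kWh × €0.095 = €47.50
Next 700 kWh × €0.164 = €114.80
Remaining 1247 kWh × €0.226 = €281.82
Total = €444.12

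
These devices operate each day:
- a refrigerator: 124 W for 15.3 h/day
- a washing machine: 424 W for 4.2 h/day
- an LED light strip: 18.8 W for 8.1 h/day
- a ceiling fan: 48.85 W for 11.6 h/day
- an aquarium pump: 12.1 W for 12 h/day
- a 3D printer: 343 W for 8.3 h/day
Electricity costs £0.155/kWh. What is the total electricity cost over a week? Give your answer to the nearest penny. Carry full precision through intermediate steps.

refrigerator: 124 W × 15.3 h × 7 d = 13,280 Wh = 13.28 kWh
washing machine: 424 W × 4.2 h × 7 d = 12,466 Wh = 12.47 kWh
LED light strip: 18.8 W × 8.1 h × 7 d = 1,066 Wh = 1.066 kWh
ceiling fan: 48.85 W × 11.6 h × 7 d = 3,967 Wh = 3.967 kWh
aquarium pump: 12.1 W × 12 h × 7 d = 1,016 Wh = 1.016 kWh
3D printer: 343 W × 8.3 h × 7 d = 19,928 Wh = 19.93 kWh
Total energy = 13.28 + 12.47 + 1.066 + 3.967 + 1.016 + 19.93 = 51.72 kWh
Cost = 51.72 kWh × £0.155 = £8.02

£8.02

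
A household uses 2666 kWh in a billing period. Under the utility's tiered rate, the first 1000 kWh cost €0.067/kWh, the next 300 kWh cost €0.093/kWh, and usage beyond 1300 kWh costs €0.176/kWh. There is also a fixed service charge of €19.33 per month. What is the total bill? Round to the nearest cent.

€354.65

First 1000 kWh × €0.067 = €67.00
Next 300 kWh × €0.093 = €27.90
Remaining 1366 kWh × €0.176 = €240.42
Energy charge = €335.32; + service €19.33 = €354.65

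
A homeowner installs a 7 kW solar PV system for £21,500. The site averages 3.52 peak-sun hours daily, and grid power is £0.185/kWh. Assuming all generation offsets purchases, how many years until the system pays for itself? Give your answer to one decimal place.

12.9 years

Daily generation = 7 kW × 3.52 h = 24.64 kWh
Annual generation = 24.64 × 365 = 8993.6 kWh
Annual savings = 8993.6 × £0.185 = £1,663.82
Payback = £21,500 / £1,663.82 = 12.9 years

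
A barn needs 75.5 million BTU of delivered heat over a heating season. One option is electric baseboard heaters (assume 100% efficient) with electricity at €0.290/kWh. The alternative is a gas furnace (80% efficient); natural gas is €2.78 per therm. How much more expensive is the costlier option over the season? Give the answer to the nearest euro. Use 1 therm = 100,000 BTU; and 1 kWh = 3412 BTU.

€3793

Heat load = 75.5 × 10⁶ BTU = 75,500,000 BTU
Gas: input = 75,500,000 / 0.80 = 94,375,000 BTU = 943.8 therm → 943.8 × €2.78 = €2,623.62
Electric: 75,500,000 BTU / 3412 = 22,130 kWh → × €0.290 = €6,417.06
Difference = |€2,623.62 − €6,417.06| = €3,793.43 ≈ €3793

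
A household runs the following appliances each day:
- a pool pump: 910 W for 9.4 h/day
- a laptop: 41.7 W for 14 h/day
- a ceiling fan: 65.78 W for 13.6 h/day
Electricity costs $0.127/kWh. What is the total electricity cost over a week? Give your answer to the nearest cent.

$8.92

pool pump: 910 W × 9.4 h × 7 d = 59,878 Wh = 59.88 kWh
laptop: 41.7 W × 14 h × 7 d = 4,087 Wh = 4.087 kWh
ceiling fan: 65.78 W × 13.6 h × 7 d = 6,262 Wh = 6.262 kWh
Total energy = 59.88 + 4.087 + 6.262 = 70.23 kWh
Cost = 70.23 kWh × $0.127 = $8.92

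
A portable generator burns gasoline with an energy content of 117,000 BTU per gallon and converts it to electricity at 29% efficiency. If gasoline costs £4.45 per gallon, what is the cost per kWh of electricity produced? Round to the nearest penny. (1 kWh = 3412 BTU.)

£0.45

Electrical output per gallon = 117,000 BTU × 0.29 / 3412 BTU/kWh = 9.944 kWh
Cost per kWh = £4.45 / 9.944 kWh = £0.447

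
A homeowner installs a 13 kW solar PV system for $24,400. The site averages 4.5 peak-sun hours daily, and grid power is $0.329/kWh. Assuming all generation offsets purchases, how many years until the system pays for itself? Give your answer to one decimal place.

Daily generation = 13 kW × 4.5 h = 58.5 kWh
Annual generation = 58.5 × 365 = 21352 kWh
Annual savings = 21352 × $0.329 = $7,024.97
Payback = $24,400 / $7,024.97 = 3.47 years

3.5 years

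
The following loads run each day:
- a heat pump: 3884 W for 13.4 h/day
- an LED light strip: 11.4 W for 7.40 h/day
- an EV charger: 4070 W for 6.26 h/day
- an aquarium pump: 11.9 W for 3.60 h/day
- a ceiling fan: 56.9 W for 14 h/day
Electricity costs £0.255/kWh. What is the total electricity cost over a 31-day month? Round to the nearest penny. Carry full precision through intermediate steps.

£620.13

heat pump: 3884 W × 13.4 h × 31 d = 1,613,414 Wh = 1,613 kWh
LED light strip: 11.4 W × 7.40 h × 31 d = 2,615 Wh = 2.615 kWh
EV charger: 4070 W × 6.26 h × 31 d = 789,824 Wh = 789.8 kWh
aquarium pump: 11.9 W × 3.60 h × 31 d = 1,328 Wh = 1.328 kWh
ceiling fan: 56.9 W × 14 h × 31 d = 24,695 Wh = 24.69 kWh
Total energy = 1,613 + 2.615 + 789.8 + 1.328 + 24.69 = 2,432 kWh
Cost = 2,432 kWh × £0.255 = £620.13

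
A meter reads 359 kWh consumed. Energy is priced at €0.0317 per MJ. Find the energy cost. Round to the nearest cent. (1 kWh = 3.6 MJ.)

359 kWh × (3.6 MJ/kWh) = 1,292 MJ
Cost = 1,292 MJ × €0.0317/MJ = €40.97

€40.97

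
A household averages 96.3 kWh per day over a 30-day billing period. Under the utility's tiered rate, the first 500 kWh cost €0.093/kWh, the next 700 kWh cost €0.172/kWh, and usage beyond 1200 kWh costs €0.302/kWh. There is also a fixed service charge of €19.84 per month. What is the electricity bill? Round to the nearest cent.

€696.82

Usage = 96.3 kWh/day × 30 days = 2889 kWh
First 500 kWh × €0.093 = €46.50
Next 700 kWh × €0.172 = €120.40
Remaining 1689 kWh × €0.302 = €510.08
Energy charge = €676.98; + service €19.84 = €696.82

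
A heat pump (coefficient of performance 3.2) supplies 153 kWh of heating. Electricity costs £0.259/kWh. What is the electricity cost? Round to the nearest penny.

Electrical input = 153 kWh / 3.2 = 47.81 kWh
Cost = 47.81 × £0.259/kWh = £12.38

£12.38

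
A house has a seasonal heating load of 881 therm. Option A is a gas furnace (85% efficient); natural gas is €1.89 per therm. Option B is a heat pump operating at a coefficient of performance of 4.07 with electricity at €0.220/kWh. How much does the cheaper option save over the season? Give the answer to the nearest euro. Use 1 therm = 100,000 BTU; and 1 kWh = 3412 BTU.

€563

Heat load = 881 therm × 100,000 = 88,100,000 BTU
Gas: input = 88,100,000 / 0.85 = 103,647,059 BTU = 1,036 therm → 1,036 × €1.89 = €1,958.93
Heat pump: 88,100,000 BTU / 3412 = 25,820 kWh heat; / 4.07 = 6,344 kWh in → × €0.220 = €1,395.71
Difference = |€1,958.93 − €1,395.71| = €563.22 ≈ €563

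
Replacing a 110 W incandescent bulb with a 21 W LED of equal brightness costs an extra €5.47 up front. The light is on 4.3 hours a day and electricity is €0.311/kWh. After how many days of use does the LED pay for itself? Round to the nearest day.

Power saved = 110 − 21 = 89 W
Daily energy saved = 89 W × 4.3 h = 382.7 Wh = 0.3827 kWh
Daily savings = 0.3827 × €0.311 = €0.1190
Payback = €5.47 / €0.1190 per day = 45.96 days

46 days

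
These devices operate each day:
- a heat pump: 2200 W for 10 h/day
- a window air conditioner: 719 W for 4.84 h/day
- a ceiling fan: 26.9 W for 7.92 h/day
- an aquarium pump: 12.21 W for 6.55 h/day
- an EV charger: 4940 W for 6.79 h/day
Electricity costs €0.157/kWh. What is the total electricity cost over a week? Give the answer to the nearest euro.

€65

heat pump: 2200 W × 10 h × 7 d = 154,000 Wh = 154 kWh
window air conditioner: 719 W × 4.84 h × 7 d = 24,360 Wh = 24.36 kWh
ceiling fan: 26.9 W × 7.92 h × 7 d = 1,491 Wh = 1.491 kWh
aquarium pump: 12.21 W × 6.55 h × 7 d = 560 Wh = 0.5598 kWh
EV charger: 4940 W × 6.79 h × 7 d = 234,798 Wh = 234.8 kWh
Total energy = 154 + 24.36 + 1.491 + 0.5598 + 234.8 = 415.2 kWh
Cost = 415.2 kWh × €0.157 = €65.19 ≈ €65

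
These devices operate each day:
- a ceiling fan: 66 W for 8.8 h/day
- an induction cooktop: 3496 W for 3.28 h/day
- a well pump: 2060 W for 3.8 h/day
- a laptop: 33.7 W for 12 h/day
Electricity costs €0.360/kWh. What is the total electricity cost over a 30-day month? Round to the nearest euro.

€219

ceiling fan: 66 W × 8.8 h × 30 d = 17,424 Wh = 17.42 kWh
induction cooktop: 3496 W × 3.28 h × 30 d = 344,006 Wh = 344 kWh
well pump: 2060 W × 3.8 h × 30 d = 234,840 Wh = 234.8 kWh
laptop: 33.7 W × 12 h × 30 d = 12,132 Wh = 12.13 kWh
Total energy = 17.42 + 344 + 234.8 + 12.13 = 608.4 kWh
Cost = 608.4 kWh × €0.360 = €219.02 ≈ €219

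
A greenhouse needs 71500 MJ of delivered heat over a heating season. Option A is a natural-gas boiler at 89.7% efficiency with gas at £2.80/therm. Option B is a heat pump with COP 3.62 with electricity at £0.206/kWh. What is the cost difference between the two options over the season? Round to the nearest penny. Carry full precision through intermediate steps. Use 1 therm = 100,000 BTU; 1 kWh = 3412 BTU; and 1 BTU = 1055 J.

£985.21

Heat load = 71500 MJ = 71,500,000,000 J / 1055 = 67,772,512 BTU
Gas: input = 67,772,512 / 0.897 = 75,554,640 BTU = 755.5 therm → 755.5 × £2.80 = £2,115.53
Heat pump: 67,772,512 BTU / 3412 = 19,860 kWh heat; / 3.62 = 5,487 kWh in → × £0.206 = £1,130.32
Difference = |£2,115.53 − £1,130.32| = £985.21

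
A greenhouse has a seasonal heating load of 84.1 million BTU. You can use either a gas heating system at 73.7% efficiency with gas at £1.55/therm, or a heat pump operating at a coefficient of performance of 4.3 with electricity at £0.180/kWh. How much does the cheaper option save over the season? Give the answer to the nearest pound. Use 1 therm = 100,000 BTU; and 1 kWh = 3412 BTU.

£737

Heat load = 84.1 × 10⁶ BTU = 84,100,000 BTU
Gas: input = 84,100,000 / 0.737 = 114,111,262 BTU = 1,141 therm → 1,141 × £1.55 = £1,768.72
Heat pump: 84,100,000 BTU / 3412 = 24,650 kWh heat; / 4.3 = 5,732 kWh in → × £0.180 = £1,031.79
Difference = |£1,768.72 − £1,031.79| = £736.94 ≈ £737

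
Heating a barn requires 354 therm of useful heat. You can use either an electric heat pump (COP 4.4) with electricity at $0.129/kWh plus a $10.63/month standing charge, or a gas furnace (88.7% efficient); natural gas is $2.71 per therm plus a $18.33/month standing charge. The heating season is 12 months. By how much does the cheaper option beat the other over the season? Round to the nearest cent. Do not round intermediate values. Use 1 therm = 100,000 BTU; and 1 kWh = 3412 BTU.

Heat load = 354 therm × 100,000 = 35,400,000 BTU
Gas: input = 35,400,000 / 0.887 = 39,909,808 BTU = 399.1 therm → 399.1 × $2.71 = $1,081.56; + 12 × $18.33 standing = $1,301.52
Heat pump: 35,400,000 BTU / 3412 = 10,380 kWh heat; / 4.4 = 2,358 kWh in → × $0.129 = $304.18; + 12 × $10.63 standing = $431.74
Difference = |$1,301.52 − $431.74| = $869.78

$869.78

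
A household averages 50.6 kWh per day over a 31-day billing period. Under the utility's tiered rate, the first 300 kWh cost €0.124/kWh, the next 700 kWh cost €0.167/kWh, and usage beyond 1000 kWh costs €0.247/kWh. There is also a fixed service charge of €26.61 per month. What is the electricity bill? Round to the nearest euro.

Usage = 50.6 kWh/day × 31 days = 1568.6 kWh
First 300 kWh × €0.124 = €37.20
Next 700 kWh × €0.167 = €116.90
Remaining 568.6 kWh × €0.247 = €140.44
Energy charge = €294.54; + service €26.61 = €321.15 ≈ €321

€321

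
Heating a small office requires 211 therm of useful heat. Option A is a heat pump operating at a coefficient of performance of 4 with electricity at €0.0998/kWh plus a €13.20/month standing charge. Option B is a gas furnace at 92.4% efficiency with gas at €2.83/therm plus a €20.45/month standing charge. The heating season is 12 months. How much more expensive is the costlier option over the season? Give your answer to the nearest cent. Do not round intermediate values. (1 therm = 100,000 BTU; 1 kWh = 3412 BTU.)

€578.95

Heat load = 211 therm × 100,000 = 21,100,000 BTU
Gas: input = 21,100,000 / 0.924 = 22,835,498 BTU = 228.4 therm → 228.4 × €2.83 = €646.24; + 12 × €20.45 standing = €891.64
Heat pump: 21,100,000 BTU / 3412 = 6,184 kWh heat; / 4 = 1,546 kWh in → × €0.0998 = €154.29; + 12 × €13.20 standing = €312.69
Difference = |€891.64 − €312.69| = €578.95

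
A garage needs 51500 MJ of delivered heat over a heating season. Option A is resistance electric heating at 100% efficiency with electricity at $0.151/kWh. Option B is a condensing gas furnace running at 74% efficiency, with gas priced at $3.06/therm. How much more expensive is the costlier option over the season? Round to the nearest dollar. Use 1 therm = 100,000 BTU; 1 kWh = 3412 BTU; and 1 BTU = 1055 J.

Heat load = 51500 MJ = 51,500,000,000 J / 1055 = 48,815,166 BTU
Gas: input = 48,815,166 / 0.74 = 65,966,440 BTU = 659.7 therm → 659.7 × $3.06 = $2,018.57
Electric: 48,815,166 BTU / 3412 = 14,310 kWh → × $0.151 = $2,160.34
Difference = |$2,018.57 − $2,160.34| = $141.77 ≈ $142

$142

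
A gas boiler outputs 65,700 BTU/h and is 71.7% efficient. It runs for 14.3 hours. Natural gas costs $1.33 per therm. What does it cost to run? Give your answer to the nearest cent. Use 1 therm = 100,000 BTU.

$17.43

Heat delivered = 65,700 BTU/h × 14.3 h = 939,510 BTU
Gas input = 939,510 / 0.717 = 1,310,335 BTU
= 1,310,335 / 100,000 = 13.1 therm
Cost = 13.1 × $1.33/therm = $17.43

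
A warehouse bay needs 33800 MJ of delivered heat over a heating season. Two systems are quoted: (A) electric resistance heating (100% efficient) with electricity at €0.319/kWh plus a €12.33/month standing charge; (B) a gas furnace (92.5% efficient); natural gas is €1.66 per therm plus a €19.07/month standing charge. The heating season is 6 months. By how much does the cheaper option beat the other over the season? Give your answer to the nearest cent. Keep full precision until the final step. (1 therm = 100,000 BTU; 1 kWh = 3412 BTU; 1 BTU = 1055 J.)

Heat load = 33800 MJ = 33,800,000,000 J / 1055 = 32,037,915 BTU
Gas: input = 32,037,915 / 0.925 = 34,635,583 BTU = 346.4 therm → 346.4 × €1.66 = €574.95; + 6 × €19.07 standing = €689.37
Electric: 32,037,915 BTU / 3412 = 9,390 kWh → × €0.319 = €2,995.34; + 6 × €12.33 standing = €3,069.32
Difference = |€689.37 − €3,069.32| = €2,379.95

€2379.95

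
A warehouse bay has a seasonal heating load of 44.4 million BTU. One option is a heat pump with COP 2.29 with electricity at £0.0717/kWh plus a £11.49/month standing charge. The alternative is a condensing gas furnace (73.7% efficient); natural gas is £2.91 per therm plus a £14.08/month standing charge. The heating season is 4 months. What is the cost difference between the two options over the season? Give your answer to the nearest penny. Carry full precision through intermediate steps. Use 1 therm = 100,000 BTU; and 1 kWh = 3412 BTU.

Heat load = 44.4 × 10⁶ BTU = 44,400,000 BTU
Gas: input = 44,400,000 / 0.737 = 60,244,233 BTU = 602.4 therm → 602.4 × £2.91 = £1,753.11; + 4 × £14.08 standing = £1,809.43
Heat pump: 44,400,000 BTU / 3412 = 13,010 kWh heat; / 2.29 = 5,682 kWh in → × £0.0717 = £407.43; + 4 × £11.49 standing = £453.39
Difference = |£1,809.43 − £453.39| = £1,356.03

£1356.03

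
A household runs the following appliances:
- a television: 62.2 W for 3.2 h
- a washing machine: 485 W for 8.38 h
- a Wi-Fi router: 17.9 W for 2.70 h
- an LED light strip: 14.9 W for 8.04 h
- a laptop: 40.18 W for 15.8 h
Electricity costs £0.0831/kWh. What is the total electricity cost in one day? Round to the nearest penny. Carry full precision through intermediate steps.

£0.42

television: 62.2 W × 3.2 h = 199 Wh = 0.199 kWh
washing machine: 485 W × 8.38 h = 4,064 Wh = 4.064 kWh
Wi-Fi router: 17.9 W × 2.70 h = 48 Wh = 0.04833 kWh
LED light strip: 14.9 W × 8.04 h = 120 Wh = 0.1198 kWh
laptop: 40.18 W × 15.8 h = 635 Wh = 0.6348 kWh
Total energy = 0.199 + 4.064 + 0.04833 + 0.1198 + 0.6348 = 5.066 kWh
Cost = 5.066 kWh × £0.0831 = £0.42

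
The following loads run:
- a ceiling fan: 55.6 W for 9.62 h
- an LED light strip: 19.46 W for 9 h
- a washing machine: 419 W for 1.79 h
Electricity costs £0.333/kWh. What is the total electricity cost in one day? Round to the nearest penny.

£0.49

ceiling fan: 55.6 W × 9.62 h = 535 Wh = 0.5349 kWh
LED light strip: 19.46 W × 9 h = 175 Wh = 0.1751 kWh
washing machine: 419 W × 1.79 h = 750 Wh = 0.75 kWh
Total energy = 0.5349 + 0.1751 + 0.75 = 1.46 kWh
Cost = 1.46 kWh × £0.333 = £0.49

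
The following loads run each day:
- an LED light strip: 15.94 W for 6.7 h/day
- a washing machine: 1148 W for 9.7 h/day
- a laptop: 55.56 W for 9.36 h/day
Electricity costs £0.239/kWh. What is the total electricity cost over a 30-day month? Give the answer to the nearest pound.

£84

LED light strip: 15.94 W × 6.7 h × 30 d = 3,204 Wh = 3.204 kWh
washing machine: 1148 W × 9.7 h × 30 d = 334,068 Wh = 334.1 kWh
laptop: 55.56 W × 9.36 h × 30 d = 15,601 Wh = 15.6 kWh
Total energy = 3.204 + 334.1 + 15.6 = 352.9 kWh
Cost = 352.9 kWh × £0.239 = £84.34 ≈ £84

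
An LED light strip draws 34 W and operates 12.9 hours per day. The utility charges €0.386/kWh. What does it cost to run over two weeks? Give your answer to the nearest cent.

Energy = 34 W × 12.9 h/day × 14 days = 6,140 Wh = 6.14 kWh
Cost = 6.14 kWh × €0.386/kWh = €2.37

€2.37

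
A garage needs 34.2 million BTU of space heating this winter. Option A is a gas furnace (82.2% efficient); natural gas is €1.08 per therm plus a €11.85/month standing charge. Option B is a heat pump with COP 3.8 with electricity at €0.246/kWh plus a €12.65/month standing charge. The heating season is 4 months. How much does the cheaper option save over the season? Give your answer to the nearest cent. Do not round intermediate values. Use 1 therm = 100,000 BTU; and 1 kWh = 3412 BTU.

€202.74

Heat load = 34.2 × 10⁶ BTU = 34,200,000 BTU
Gas: input = 34,200,000 / 0.822 = 41,605,839 BTU = 416.1 therm → 416.1 × €1.08 = €449.34; + 4 × €11.85 standing = €496.74
Heat pump: 34,200,000 BTU / 3412 = 10,020 kWh heat; / 3.8 = 2,638 kWh in → × €0.246 = €648.89; + 4 × €12.65 standing = €699.49
Difference = |€496.74 − €699.49| = €202.74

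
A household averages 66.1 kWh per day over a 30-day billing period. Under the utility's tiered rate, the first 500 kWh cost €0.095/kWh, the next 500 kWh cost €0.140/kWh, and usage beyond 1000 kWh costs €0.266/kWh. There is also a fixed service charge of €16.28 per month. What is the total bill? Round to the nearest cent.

€395.26

Usage = 66.1 kWh/day × 30 days = 1983 kWh
First 500 kWh × €0.095 = €47.50
Next 500 kWh × €0.140 = €70.00
Remaining 983 kWh × €0.266 = €261.48
Energy charge = €378.98; + service €16.28 = €395.26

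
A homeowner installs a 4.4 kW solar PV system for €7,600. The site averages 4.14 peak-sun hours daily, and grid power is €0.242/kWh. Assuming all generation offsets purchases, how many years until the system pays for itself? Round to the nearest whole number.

5 years

Daily generation = 4.4 kW × 4.14 h = 18.22 kWh
Annual generation = 18.22 × 365 = 6648.8 kWh
Annual savings = 6648.8 × €0.242 = €1,609.02
Payback = €7,600 / €1,609.02 = 4.72 years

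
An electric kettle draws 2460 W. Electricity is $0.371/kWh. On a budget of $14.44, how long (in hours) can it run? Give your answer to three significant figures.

15.8 h

Energy budget = $14.44 / $0.371 per kWh = 38.92 kWh = 38,922 Wh
Runtime = 38,922 Wh / 2460 W = 15.82 h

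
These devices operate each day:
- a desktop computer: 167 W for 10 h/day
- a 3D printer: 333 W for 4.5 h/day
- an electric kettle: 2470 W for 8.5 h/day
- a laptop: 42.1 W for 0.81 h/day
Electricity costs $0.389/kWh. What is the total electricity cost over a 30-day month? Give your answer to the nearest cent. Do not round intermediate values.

$282.39

desktop computer: 167 W × 10 h × 30 d = 50,100 Wh = 50.1 kWh
3D printer: 333 W × 4.5 h × 30 d = 44,955 Wh = 44.95 kWh
electric kettle: 2470 W × 8.5 h × 30 d = 629,850 Wh = 629.9 kWh
laptop: 42.1 W × 0.81 h × 30 d = 1,023 Wh = 1.023 kWh
Total energy = 50.1 + 44.95 + 629.9 + 1.023 = 725.9 kWh
Cost = 725.9 kWh × $0.389 = $282.39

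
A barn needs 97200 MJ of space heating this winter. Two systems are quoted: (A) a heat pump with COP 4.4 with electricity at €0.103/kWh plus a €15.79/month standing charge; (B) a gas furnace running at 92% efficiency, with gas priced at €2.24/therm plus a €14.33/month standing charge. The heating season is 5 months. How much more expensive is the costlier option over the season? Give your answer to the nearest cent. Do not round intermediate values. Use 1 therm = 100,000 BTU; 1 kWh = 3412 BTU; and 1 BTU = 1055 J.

€1603.83

Heat load = 97200 MJ = 97,200,000,000 J / 1055 = 92,132,701 BTU
Gas: input = 92,132,701 / 0.92 = 100,144,241 BTU = 1,001 therm → 1,001 × €2.24 = €2,243.23; + 5 × €14.33 standing = €2,314.88
Heat pump: 92,132,701 BTU / 3412 = 27,000 kWh heat; / 4.4 = 6,137 kWh in → × €0.103 = €632.11; + 5 × €15.79 standing = €711.06
Difference = |€2,314.88 − €711.06| = €1,603.83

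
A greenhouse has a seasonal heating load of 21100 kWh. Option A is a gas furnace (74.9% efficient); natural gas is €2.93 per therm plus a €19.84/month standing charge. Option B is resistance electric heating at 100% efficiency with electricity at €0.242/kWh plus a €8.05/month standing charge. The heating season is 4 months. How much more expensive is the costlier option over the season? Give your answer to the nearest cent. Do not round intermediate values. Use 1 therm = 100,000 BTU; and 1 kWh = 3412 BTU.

€2242.75

Heat load = 21100 kWh × 3412 = 71,993,200 BTU
Gas: input = 71,993,200 / 0.749 = 96,119,092 BTU = 961.2 therm → 961.2 × €2.93 = €2,816.29; + 4 × €19.84 standing = €2,895.65
Electric: 71,993,200 BTU / 3412 = 21,100 kWh → × €0.242 = €5,106.20; + 4 × €8.05 standing = €5,138.40
Difference = |€2,895.65 − €5,138.40| = €2,242.75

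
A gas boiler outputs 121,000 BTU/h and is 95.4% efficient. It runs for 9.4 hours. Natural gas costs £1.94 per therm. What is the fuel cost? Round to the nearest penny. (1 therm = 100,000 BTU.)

£23.13

Heat delivered = 121,000 BTU/h × 9.4 h = 1,137,400 BTU
Gas input = 1,137,400 / 0.954 = 1,192,243 BTU
= 1,192,243 / 100,000 = 11.92 therm
Cost = 11.92 × £1.94/therm = £23.13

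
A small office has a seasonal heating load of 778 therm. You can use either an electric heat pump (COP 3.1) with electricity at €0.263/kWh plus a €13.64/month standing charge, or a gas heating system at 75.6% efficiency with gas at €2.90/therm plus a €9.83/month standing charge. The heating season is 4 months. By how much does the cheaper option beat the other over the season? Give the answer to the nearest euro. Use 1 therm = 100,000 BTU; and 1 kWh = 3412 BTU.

€1035

Heat load = 778 therm × 100,000 = 77,800,000 BTU
Gas: input = 77,800,000 / 0.756 = 102,910,053 BTU = 1,029 therm → 1,029 × €2.90 = €2,984.39; + 4 × €9.83 standing = €3,023.71
Heat pump: 77,800,000 BTU / 3412 = 22,800 kWh heat; / 3.1 = 7,355 kWh in → × €0.263 = €1,934.48; + 4 × €13.64 standing = €1,989.04
Difference = |€3,023.71 − €1,989.04| = €1,034.67 ≈ €1035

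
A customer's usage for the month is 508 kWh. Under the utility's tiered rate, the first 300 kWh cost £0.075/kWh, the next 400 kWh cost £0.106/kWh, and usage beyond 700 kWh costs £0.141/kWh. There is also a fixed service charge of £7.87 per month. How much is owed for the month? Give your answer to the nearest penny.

£52.42

First 300 kWh × £0.075 = £22.50
Next 208 kWh × £0.106 = £22.05
Remaining tier: 0 kWh (not reached)
Energy charge = £44.55; + service £7.87 = £52.42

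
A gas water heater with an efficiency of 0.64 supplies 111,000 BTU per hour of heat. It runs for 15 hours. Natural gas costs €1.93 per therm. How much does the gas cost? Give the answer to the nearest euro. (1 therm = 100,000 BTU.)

€50

Heat delivered = 111,000 BTU/h × 15 h = 1,665,000 BTU
Gas input = 1,665,000 / 0.64 = 2,601,562 BTU
= 2,601,562 / 100,000 = 26.02 therm
Cost = 26.02 × €1.93/therm = €50.21 ≈ €50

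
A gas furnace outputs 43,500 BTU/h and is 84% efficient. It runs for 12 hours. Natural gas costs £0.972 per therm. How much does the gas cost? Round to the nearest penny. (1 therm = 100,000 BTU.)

£6.04

Heat delivered = 43,500 BTU/h × 12 h = 522,000 BTU
Gas input = 522,000 / 0.840 = 621,429 BTU
= 621,429 / 100,000 = 6.214 therm
Cost = 6.214 × £0.972/therm = £6.04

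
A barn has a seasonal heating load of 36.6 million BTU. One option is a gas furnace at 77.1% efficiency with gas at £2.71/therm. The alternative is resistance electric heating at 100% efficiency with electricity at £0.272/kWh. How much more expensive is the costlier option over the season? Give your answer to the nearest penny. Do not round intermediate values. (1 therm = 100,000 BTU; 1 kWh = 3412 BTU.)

Heat load = 36.6 × 10⁶ BTU = 36,600,000 BTU
Gas: input = 36,600,000 / 0.771 = 47,470,817 BTU = 474.7 therm → 474.7 × £2.71 = £1,286.46
Electric: 36,600,000 BTU / 3412 = 10,730 kWh → × £0.272 = £2,917.70
Difference = |£1,286.46 − £2,917.70| = £1,631.24

£1631.24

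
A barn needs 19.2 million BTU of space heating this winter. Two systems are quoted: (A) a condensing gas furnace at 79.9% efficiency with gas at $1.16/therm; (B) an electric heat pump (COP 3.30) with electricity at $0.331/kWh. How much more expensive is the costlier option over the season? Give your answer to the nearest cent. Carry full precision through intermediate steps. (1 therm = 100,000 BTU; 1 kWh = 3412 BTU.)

Heat load = 19.2 × 10⁶ BTU = 19,200,000 BTU
Gas: input = 19,200,000 / 0.799 = 24,030,038 BTU = 240.3 therm → 240.3 × $1.16 = $278.75
Heat pump: 19,200,000 BTU / 3412 = 5,627 kWh heat; / 3.30 = 1,705 kWh in → × $0.331 = $564.43
Difference = |$278.75 − $564.43| = $285.68

$285.68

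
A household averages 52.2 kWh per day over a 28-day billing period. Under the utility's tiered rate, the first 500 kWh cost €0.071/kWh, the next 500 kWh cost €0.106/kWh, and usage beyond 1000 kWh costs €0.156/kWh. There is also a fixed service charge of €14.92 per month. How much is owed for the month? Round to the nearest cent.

Usage = 52.2 kWh/day × 28 days = 1461.6 kWh
First 500 kWh × €0.071 = €35.50
Next 500 kWh × €0.106 = €53.00
Remaining 461.6 kWh × €0.156 = €72.01
Energy charge = €160.51; + service €14.92 = €175.43

€175.43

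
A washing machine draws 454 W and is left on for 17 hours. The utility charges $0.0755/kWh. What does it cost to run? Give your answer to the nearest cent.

Energy = 454 W × 17 h = 7,718 Wh = 7.718 kWh
Cost = 7.718 kWh × $0.0755/kWh = $0.58

$0.58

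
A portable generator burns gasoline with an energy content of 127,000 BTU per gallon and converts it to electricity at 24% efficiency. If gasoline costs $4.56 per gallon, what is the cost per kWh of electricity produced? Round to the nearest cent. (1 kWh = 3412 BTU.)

$0.51

Electrical output per gallon = 127,000 BTU × 0.24 / 3412 BTU/kWh = 8.933 kWh
Cost per kWh = $4.56 / 8.933 kWh = $0.510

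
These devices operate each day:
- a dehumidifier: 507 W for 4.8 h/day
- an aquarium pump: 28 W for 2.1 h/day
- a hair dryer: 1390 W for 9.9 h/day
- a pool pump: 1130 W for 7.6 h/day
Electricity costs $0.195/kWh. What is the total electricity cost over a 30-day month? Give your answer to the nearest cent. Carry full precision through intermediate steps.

dehumidifier: 507 W × 4.8 h × 30 d = 73,008 Wh = 73.01 kWh
aquarium pump: 28 W × 2.1 h × 30 d = 1,764 Wh = 1.764 kWh
hair dryer: 1390 W × 9.9 h × 30 d = 412,830 Wh = 412.8 kWh
pool pump: 1130 W × 7.6 h × 30 d = 257,640 Wh = 257.6 kWh
Total energy = 73.01 + 1.764 + 412.8 + 257.6 = 745.2 kWh
Cost = 745.2 kWh × $0.195 = $145.32

$145.32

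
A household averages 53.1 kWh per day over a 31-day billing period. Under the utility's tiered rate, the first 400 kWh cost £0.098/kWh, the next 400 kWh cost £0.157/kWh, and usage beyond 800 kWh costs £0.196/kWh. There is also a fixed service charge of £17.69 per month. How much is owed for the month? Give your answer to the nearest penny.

Usage = 53.1 kWh/day × 31 days = 1646.1 kWh
First 400 kWh × £0.098 = £39.20
Next 400 kWh × £0.157 = £62.80
Remaining 846.1 kWh × £0.196 = £165.84
Energy charge = £267.84; + service £17.69 = £285.53

£285.53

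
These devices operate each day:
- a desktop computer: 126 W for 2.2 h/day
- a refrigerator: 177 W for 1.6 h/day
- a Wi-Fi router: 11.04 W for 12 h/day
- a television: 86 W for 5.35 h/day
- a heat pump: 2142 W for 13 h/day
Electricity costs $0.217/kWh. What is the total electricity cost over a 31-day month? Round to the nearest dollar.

$195

desktop computer: 126 W × 2.2 h × 31 d = 8,593 Wh = 8.593 kWh
refrigerator: 177 W × 1.6 h × 31 d = 8,779 Wh = 8.779 kWh
Wi-Fi router: 11.04 W × 12 h × 31 d = 4,107 Wh = 4.107 kWh
television: 86 W × 5.35 h × 31 d = 14,263 Wh = 14.26 kWh
heat pump: 2142 W × 13 h × 31 d = 863,226 Wh = 863.2 kWh
Total energy = 8.593 + 8.779 + 4.107 + 14.26 + 863.2 = 899 kWh
Cost = 899 kWh × $0.217 = $195.08 ≈ $195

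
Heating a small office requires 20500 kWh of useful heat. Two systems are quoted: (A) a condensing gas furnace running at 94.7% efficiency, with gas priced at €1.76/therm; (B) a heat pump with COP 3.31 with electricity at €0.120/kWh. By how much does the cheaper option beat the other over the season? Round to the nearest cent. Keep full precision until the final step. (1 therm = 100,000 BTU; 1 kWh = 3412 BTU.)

Heat load = 20500 kWh × 3412 = 69,946,000 BTU
Gas: input = 69,946,000 / 0.947 = 73,860,612 BTU = 738.6 therm → 738.6 × €1.76 = €1,299.95
Heat pump: 69,946,000 BTU / 3412 = 20,500 kWh heat; / 3.31 = 6,193 kWh in → × €0.120 = €743.20
Difference = |€1,299.95 − €743.20| = €556.74

€556.74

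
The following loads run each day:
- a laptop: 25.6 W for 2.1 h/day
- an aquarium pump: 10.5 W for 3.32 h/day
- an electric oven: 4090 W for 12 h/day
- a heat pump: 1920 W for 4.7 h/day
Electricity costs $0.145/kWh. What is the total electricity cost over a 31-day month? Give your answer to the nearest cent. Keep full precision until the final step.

laptop: 25.6 W × 2.1 h × 31 d = 1,667 Wh = 1.667 kWh
aquarium pump: 10.5 W × 3.32 h × 31 d = 1,081 Wh = 1.081 kWh
electric oven: 4090 W × 12 h × 31 d = 1,521,480 Wh = 1,521 kWh
heat pump: 1920 W × 4.7 h × 31 d = 279,744 Wh = 279.7 kWh
Total energy = 1.667 + 1.081 + 1,521 + 279.7 = 1,804 kWh
Cost = 1,804 kWh × $0.145 = $261.58

$261.58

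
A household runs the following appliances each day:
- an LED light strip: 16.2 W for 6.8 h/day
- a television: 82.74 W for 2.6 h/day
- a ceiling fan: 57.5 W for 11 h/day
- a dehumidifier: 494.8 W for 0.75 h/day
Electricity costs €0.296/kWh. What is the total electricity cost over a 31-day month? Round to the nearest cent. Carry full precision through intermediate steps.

LED light strip: 16.2 W × 6.8 h × 31 d = 3,415 Wh = 3.415 kWh
television: 82.74 W × 2.6 h × 31 d = 6,669 Wh = 6.669 kWh
ceiling fan: 57.5 W × 11 h × 31 d = 19,608 Wh = 19.61 kWh
dehumidifier: 494.8 W × 0.75 h × 31 d = 11,504 Wh = 11.5 kWh
Total energy = 3.415 + 6.669 + 19.61 + 11.5 = 41.2 kWh
Cost = 41.2 kWh × €0.296 = €12.19

€12.19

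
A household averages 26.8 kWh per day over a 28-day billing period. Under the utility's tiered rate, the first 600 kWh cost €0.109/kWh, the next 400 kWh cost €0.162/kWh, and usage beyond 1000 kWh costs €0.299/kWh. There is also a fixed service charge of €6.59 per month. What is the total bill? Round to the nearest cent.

€96.35

Usage = 26.8 kWh/day × 28 days = 750.4 kWh
First 600 kWh × €0.109 = €65.40
Next 150.4 kWh × €0.162 = €24.36
Remaining tier: 0 kWh (not reached)
Energy charge = €89.76; + service €6.59 = €96.35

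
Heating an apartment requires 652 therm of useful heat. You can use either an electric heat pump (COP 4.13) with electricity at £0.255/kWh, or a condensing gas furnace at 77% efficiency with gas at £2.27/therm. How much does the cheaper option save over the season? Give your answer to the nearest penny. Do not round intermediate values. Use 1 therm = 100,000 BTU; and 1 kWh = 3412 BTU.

£742.27

Heat load = 652 therm × 100,000 = 65,200,000 BTU
Gas: input = 65,200,000 / 0.77 = 84,675,325 BTU = 846.8 therm → 846.8 × £2.27 = £1,922.13
Heat pump: 65,200,000 BTU / 3412 = 19,110 kWh heat; / 4.13 = 4,627 kWh in → × £0.255 = £1,179.86
Difference = |£1,922.13 − £1,179.86| = £742.27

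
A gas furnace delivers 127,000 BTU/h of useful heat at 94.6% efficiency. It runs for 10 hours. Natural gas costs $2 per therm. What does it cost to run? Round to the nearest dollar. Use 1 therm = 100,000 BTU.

Heat delivered = 127,000 BTU/h × 10 h = 1,270,000 BTU
Gas input = 1,270,000 / 0.946 = 1,342,495 BTU
= 1,342,495 / 100,000 = 13.42 therm
Cost = 13.42 × $2/therm = $26.85 ≈ $27

$27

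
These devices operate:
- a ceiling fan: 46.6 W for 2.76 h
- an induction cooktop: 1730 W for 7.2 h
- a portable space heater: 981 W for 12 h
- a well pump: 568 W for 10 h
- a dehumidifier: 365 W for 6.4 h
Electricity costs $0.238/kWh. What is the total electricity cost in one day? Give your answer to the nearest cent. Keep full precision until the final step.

ceiling fan: 46.6 W × 2.76 h = 129 Wh = 0.1286 kWh
induction cooktop: 1730 W × 7.2 h = 12,456 Wh = 12.46 kWh
portable space heater: 981 W × 12 h = 11,772 Wh = 11.77 kWh
well pump: 568 W × 10 h = 5,680 Wh = 5.68 kWh
dehumidifier: 365 W × 6.4 h = 2,336 Wh = 2.336 kWh
Total energy = 0.1286 + 12.46 + 11.77 + 5.68 + 2.336 = 32.37 kWh
Cost = 32.37 kWh × $0.238 = $7.70

$7.70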